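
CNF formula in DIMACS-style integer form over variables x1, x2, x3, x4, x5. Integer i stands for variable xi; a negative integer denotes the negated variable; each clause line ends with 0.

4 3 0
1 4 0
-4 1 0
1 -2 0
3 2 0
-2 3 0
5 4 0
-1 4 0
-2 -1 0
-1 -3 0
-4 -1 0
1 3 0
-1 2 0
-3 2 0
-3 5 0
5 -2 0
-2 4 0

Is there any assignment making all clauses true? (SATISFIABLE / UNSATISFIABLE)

UNSATISFIABLE

x1 = True:
  propagation gives x4=True; an empty clause results — contradiction.
x1 = False:
  propagation gives x4=True; an empty clause results — contradiction.
Every branch closes, so no satisfying assignment exists.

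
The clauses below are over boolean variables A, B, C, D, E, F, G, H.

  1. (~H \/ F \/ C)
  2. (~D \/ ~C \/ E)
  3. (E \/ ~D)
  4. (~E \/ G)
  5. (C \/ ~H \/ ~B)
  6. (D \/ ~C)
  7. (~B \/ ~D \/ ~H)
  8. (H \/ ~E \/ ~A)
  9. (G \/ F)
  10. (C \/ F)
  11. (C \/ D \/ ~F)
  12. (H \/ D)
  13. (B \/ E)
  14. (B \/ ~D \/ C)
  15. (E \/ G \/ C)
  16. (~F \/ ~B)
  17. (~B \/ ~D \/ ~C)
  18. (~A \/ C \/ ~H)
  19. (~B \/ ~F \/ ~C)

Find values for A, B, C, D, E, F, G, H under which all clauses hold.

A=F, B=F, C=T, D=T, E=T, F=T, G=T, H=F

Check each clause:
  1. (~H \/ F \/ C) — ~H is true.
  2. (~C \/ ~D \/ E) — E is true.
  3. (E \/ ~D) — E is true.
  4. (G \/ ~E) — G is true.
  5. (~B \/ C \/ ~H) — ~H is true.
  6. (~C \/ D) — D is true.
  7. (~D \/ ~B \/ ~H) — ~H is true.
  8. (~E \/ ~A \/ H) — ~A is true.
  9. (G \/ F) — F is true.
  10. (F \/ C) — C is true.
  11. (~F \/ D \/ C) — C is true.
  12. (D \/ H) — D is true.
  13. (B \/ E) — E is true.
  14. (C \/ B \/ ~D) — C is true.
  15. (G \/ E \/ C) — C is true.
  16. (~B \/ ~F) — ~B is true.
  17. (~C \/ ~B \/ ~D) — ~B is true.
  18. (~H \/ C \/ ~A) — ~H is true.
  19. (~F \/ ~C \/ ~B) — ~B is true.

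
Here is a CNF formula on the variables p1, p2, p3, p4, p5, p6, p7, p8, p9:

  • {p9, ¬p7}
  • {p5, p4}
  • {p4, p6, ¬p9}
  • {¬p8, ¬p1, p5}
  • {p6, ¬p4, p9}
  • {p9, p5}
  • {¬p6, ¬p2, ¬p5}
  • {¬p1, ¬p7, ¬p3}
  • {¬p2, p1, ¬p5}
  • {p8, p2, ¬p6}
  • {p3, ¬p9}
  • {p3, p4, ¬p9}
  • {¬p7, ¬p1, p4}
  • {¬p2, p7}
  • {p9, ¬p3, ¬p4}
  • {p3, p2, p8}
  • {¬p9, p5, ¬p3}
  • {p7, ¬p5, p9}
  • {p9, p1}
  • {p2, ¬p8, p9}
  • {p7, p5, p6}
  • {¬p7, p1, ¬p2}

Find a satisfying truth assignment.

p1 = 0, p2 = 0, p3 = 1, p4 = 0, p5 = 1, p6 = 1, p7 = 1, p8 = 1, p9 = 1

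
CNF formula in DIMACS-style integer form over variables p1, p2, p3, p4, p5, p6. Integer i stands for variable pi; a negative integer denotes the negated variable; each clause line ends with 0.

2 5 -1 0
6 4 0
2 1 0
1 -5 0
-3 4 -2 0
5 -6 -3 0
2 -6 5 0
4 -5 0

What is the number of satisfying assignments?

16

Split on p5, then p2.
  p5=T, p2=T: remaining (p1,p3,p4,p6) ∈ {(T,F,T,F); (T,F,T,T); (T,T,T,F); (T,T,T,T)} — 4.
  p5=T, p2=F: remaining (p1,p3,p4,p6) ∈ {(T,F,T,F); (T,F,T,T); (T,T,T,F); (T,T,T,T)} — 4.
  p5=F, p2=T: p1 free; 4 ways for (p3,p4,p6) × 2^1 = 8.
  p5=F, p2=F: a clause becomes empty — 0.
Total: 4 + 4 + 8 + 0 = 16.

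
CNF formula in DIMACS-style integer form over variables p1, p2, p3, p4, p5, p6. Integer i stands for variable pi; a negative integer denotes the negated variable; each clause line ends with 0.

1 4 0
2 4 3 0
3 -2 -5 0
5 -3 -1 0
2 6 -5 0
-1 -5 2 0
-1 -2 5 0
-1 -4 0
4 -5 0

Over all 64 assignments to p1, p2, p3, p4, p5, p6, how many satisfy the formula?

12

Case analysis on p5 and p1:
  p5=T, p1=T: a clause becomes empty — 0.
  p5=T, p1=F: remaining (p2,p3,p4,p6) ∈ {(F,F,T,T); (F,T,T,T); (T,T,T,F); (T,T,T,T)} — 4.
  p5=F, p1=T: a clause becomes empty — 0.
  p5=F, p1=F: forces p4=T; p2, p3, p6 free → 2^3 = 8.
Total: 0 + 4 + 0 + 8 = 12.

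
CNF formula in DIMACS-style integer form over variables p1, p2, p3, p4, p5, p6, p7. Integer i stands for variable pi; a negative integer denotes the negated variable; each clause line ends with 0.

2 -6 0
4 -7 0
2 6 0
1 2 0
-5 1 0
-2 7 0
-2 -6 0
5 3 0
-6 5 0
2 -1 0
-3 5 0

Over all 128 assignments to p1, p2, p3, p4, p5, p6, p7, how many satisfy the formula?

Satisfying assignments:
  p1=T p2=T p3=F p4=T p5=T p6=F p7=T
  p1=T p2=T p3=T p4=T p5=T p6=F p7=T
Count: 2.

2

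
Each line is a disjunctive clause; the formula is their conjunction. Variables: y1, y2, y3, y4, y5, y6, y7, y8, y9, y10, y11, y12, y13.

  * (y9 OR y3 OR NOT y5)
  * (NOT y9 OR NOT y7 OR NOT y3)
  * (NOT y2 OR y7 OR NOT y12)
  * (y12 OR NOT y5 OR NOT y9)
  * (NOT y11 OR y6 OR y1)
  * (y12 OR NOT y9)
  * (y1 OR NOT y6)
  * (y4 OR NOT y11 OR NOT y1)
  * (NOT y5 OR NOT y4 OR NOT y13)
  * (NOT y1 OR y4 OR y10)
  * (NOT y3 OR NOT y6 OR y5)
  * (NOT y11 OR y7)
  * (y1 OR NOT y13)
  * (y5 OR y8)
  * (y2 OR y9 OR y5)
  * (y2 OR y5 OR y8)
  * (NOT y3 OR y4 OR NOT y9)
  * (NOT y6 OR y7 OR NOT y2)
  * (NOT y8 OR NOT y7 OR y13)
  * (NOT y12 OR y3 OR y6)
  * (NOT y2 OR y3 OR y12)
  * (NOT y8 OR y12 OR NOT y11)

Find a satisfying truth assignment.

y1=F, y2=F, y3=T, y4=T, y5=T, y6=F, y7=F, y8=F, y9=F, y10=F, y11=F, y12=F, y13=F

Check each clause:
  1. (NOT y5 OR y9 OR y3) — y3 is true.
  2. (NOT y3 OR NOT y9 OR NOT y7) — NOT y7 is true.
  3. (NOT y2 OR y7 OR NOT y12) — NOT y12 is true.
  4. (NOT y5 OR NOT y9 OR y12) — NOT y9 is true.
  5. (y1 OR NOT y11 OR y6) — NOT y11 is true.
  6. (y12 OR NOT y9) — NOT y9 is true.
  7. (y1 OR NOT y6) — NOT y6 is true.
  8. (y4 OR NOT y11 OR NOT y1) — y4 is true.
  9. (NOT y4 OR NOT y5 OR NOT y13) — NOT y13 is true.
  10. (y10 OR y4 OR NOT y1) — y4 is true.
  11. (y5 OR NOT y6 OR NOT y3) — NOT y6 is true.
  12. (NOT y11 OR y7) — NOT y11 is true.
  13. (NOT y13 OR y1) — NOT y13 is true.
  14. (y8 OR y5) — y5 is true.
  15. (y9 OR y2 OR y5) — y5 is true.
  16. (y5 OR y2 OR y8) — y5 is true.
  17. (y4 OR NOT y9 OR NOT y3) — y4 is true.
  18. (NOT y2 OR NOT y6 OR y7) — NOT y6 is true.
  19. (y13 OR NOT y8 OR NOT y7) — NOT y8 is true.
  20. (y3 OR y6 OR NOT y12) — y3 is true.
  21. (y3 OR y12 OR NOT y2) — y3 is true.
  22. (NOT y11 OR NOT y8 OR y12) — NOT y8 is true.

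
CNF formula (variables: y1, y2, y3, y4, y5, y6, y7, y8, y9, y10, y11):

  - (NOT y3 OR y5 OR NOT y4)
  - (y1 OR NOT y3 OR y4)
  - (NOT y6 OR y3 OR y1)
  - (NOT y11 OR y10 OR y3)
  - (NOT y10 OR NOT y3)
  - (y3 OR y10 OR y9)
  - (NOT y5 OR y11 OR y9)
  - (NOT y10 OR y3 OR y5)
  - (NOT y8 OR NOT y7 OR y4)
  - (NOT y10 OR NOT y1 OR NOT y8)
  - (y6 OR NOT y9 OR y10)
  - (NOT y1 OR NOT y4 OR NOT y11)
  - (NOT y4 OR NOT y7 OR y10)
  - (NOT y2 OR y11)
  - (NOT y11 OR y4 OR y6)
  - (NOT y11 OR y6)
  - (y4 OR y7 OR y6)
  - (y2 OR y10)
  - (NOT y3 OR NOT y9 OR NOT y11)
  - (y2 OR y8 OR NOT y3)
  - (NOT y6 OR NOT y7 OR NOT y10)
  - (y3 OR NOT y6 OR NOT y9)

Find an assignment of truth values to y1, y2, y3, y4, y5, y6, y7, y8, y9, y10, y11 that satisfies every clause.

Branch on y1: take y1 = False.
Branch on y2: take y2 = True.
  then y11 is forced to True.
  then y6 is forced to True.
  then y3 is forced to True.
  then y4 is forced to True.
  then y5 is forced to True.
  then y10 is forced to False.
  then y7 is forced to False.
  then y9 is forced to False.
y8 is now unconstrained; take y8 = True.
Check each clause:
  1. (NOT y3 OR NOT y4 OR y5) — y5 is true.
  2. (y1 OR y4 OR NOT y3) — y4 is true.
  3. (y1 OR NOT y6 OR y3) — y3 is true.
  4. (y10 OR y3 OR NOT y11) — y3 is true.
  5. (NOT y3 OR NOT y10) — NOT y10 is true.
  6. (y3 OR y9 OR y10) — y3 is true.
  7. (y11 OR y9 OR NOT y5) — y11 is true.
  8. (y5 OR y3 OR NOT y10) — y3 is true.
  9. (NOT y8 OR NOT y7 OR y4) — NOT y7 is true.
  10. (NOT y10 OR NOT y8 OR NOT y1) — NOT y10 is true.
  11. (NOT y9 OR y6 OR y10) — y6 is true.
  12. (NOT y11 OR NOT y1 OR NOT y4) — NOT y1 is true.
  13. (NOT y4 OR NOT y7 OR y10) — NOT y7 is true.
  14. (NOT y2 OR y11) — y11 is true.
  15. (NOT y11 OR y6 OR y4) — y4 is true.
  16. (NOT y11 OR y6) — y6 is true.
  17. (y6 OR y4 OR y7) — y4 is true.
  18. (y10 OR y2) — y2 is true.
  19. (NOT y11 OR NOT y9 OR NOT y3) — NOT y9 is true.
  20. (NOT y3 OR y8 OR y2) — y8 is true.
  21. (NOT y7 OR NOT y6 OR NOT y10) — NOT y7 is true.
  22. (y3 OR NOT y6 OR NOT y9) — y3 is true.

y1 = F  y2 = T  y3 = T  y4 = T  y5 = T  y6 = T  y7 = F  y8 = T  y9 = F  y10 = F  y11 = T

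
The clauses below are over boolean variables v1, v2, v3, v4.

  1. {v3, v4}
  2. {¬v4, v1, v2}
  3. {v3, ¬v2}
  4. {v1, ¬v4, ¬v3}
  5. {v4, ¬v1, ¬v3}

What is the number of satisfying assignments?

5

Satisfying assignments:
  v1=F v2=F v3=T v4=F
  v1=F v2=T v3=T v4=F
  v1=T v2=F v3=F v4=T
  v1=T v2=F v3=T v4=T
  v1=T v2=T v3=T v4=T
Count: 5.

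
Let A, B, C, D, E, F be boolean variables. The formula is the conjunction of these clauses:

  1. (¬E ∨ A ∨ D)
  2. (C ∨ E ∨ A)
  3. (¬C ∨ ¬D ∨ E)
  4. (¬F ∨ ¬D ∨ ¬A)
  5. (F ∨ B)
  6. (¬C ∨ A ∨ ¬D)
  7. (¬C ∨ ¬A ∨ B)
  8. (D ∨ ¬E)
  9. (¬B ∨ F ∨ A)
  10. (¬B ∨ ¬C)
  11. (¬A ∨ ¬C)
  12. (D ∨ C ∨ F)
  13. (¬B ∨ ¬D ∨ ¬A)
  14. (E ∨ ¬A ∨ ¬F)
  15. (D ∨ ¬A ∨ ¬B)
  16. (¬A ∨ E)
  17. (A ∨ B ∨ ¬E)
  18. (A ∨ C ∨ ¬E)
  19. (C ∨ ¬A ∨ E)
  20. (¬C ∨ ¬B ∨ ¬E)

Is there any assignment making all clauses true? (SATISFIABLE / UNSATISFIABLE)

SATISFIABLE

Try A = False.
Set B = False and propagate.
  then F is forced to True.
  then E is forced to False.
  then C is forced to True.
  then D is forced to False.
So A=0, B=0, C=1, D=0, E=0, F=1 is a satisfying assignment.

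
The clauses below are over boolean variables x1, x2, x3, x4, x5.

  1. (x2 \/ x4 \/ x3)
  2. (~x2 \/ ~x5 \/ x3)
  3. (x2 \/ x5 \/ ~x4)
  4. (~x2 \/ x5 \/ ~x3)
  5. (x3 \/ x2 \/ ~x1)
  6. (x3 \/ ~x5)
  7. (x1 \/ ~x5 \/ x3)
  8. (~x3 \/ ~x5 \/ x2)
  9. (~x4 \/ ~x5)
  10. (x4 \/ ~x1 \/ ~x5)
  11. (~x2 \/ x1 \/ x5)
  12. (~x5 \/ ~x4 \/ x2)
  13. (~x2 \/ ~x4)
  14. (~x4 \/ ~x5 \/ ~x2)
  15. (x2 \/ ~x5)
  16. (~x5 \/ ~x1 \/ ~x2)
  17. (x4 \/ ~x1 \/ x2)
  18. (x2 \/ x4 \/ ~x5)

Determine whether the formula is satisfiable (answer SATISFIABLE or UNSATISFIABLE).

Set x1 = True and propagate.
Try x2 = True.
  then x4 is forced to False.
  then x5 is forced to False.
  then x3 is forced to False.
So x1 = T, x2 = T, x3 = F, x4 = F, x5 = F is a satisfying assignment.

SATISFIABLE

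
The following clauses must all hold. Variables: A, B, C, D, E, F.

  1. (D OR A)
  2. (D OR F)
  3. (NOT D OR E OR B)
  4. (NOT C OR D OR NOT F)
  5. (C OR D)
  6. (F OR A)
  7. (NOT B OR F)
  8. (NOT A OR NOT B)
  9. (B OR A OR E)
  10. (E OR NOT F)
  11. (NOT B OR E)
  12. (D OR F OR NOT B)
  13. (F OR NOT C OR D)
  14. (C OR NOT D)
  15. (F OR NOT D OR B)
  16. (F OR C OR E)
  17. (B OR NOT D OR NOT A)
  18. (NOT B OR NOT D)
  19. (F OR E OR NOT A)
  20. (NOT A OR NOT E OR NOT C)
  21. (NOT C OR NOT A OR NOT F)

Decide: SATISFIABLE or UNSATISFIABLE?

SATISFIABLE

Try A = False.
  then D is forced to True.
  then F is forced to True.
  then E is forced to True.
  then C is forced to True.
  then B is forced to False.
Every clause has at least one true literal under this assignment.
So A=F, B=F, C=T, D=T, E=T, F=T is a satisfying assignment.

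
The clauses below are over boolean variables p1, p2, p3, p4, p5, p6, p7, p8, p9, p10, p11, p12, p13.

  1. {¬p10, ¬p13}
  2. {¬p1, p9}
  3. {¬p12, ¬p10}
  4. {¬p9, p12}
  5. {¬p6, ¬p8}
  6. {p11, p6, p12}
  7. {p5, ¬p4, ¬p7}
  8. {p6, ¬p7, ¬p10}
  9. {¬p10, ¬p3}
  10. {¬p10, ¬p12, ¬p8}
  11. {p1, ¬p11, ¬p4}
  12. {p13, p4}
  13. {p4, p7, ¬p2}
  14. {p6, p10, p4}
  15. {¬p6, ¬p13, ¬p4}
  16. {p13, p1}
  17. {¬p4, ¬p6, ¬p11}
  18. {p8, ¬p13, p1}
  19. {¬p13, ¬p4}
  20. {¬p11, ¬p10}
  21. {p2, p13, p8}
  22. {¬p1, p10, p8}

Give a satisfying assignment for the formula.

p1 = T  p2 = T  p3 = T  p4 = T  p5 = F  p6 = F  p7 = F  p8 = T  p9 = T  p10 = F  p11 = T  p12 = T  p13 = F

Check each clause:
  1. {¬p13, ¬p10} — ¬p13 is true.
  2. {p9, ¬p1} — p9 is true.
  3. {¬p10, ¬p12} — ¬p10 is true.
  4. {¬p9, p12} — p12 is true.
  5. {¬p6, ¬p8} — ¬p6 is true.
  6. {p11, p6, p12} — p11 is true.
  7. {p5, ¬p7, ¬p4} — ¬p7 is true.
  8. {p6, ¬p7, ¬p10} — ¬p7 is true.
  9. {¬p3, ¬p10} — ¬p10 is true.
  10. {¬p12, ¬p8, ¬p10} — ¬p10 is true.
  11. {p1, ¬p4, ¬p11} — p1 is true.
  12. {p4, p13} — p4 is true.
  13. {p4, ¬p2, p7} — p4 is true.
  14. {p10, p4, p6} — p4 is true.
  15. {¬p6, ¬p13, ¬p4} — ¬p6 is true.
  16. {p1, p13} — p1 is true.
  17. {¬p11, ¬p6, ¬p4} — ¬p6 is true.
  18. {p1, p8, ¬p13} — p8 is true.
  19. {¬p4, ¬p13} — ¬p13 is true.
  20. {¬p10, ¬p11} — ¬p10 is true.
  21. {p2, p8, p13} — p8 is true.
  22. {p10, p8, ¬p1} — p8 is true.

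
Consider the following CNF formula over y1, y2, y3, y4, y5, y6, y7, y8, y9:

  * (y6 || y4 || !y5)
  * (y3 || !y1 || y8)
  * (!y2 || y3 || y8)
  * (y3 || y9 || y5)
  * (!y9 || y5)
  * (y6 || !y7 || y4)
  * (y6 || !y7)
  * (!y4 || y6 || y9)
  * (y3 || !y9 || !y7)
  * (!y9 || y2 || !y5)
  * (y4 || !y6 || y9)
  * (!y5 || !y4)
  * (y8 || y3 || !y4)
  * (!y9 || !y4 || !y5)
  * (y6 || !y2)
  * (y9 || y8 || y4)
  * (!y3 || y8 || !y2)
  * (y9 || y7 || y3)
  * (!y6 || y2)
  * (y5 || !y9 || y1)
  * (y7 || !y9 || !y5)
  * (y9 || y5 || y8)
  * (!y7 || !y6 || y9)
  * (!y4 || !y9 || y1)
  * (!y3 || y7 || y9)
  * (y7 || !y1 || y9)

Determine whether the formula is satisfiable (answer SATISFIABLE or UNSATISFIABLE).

y8 occurs only positively in the remaining clauses — set y8 = True.
Set y1 = False and propagate.
For the remaining variables, y2 = True, y3 = True, y4 = False, y5 = True, y6 = True, y7 = True, y9 = True works.
So y1=0, y2=1, y3=1, y4=0, y5=1, y6=1, y7=1, y8=1, y9=1 is a satisfying assignment.

SATISFIABLE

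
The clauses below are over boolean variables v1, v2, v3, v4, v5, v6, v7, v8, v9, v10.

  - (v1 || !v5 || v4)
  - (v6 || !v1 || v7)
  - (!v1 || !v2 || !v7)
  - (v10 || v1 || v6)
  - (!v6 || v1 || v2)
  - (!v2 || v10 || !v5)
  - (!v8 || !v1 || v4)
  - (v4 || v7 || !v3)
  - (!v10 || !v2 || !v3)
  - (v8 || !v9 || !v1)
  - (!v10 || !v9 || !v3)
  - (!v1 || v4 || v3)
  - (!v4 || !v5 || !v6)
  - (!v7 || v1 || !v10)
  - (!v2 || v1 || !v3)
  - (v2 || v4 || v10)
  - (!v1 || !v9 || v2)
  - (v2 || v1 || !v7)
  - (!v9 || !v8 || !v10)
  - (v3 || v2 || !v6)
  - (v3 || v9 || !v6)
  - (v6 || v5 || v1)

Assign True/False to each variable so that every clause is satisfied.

v1=True, v2=True, v3=False, v4=True, v5=False, v6=True, v7=False, v8=True, v9=True, v10=False

Branch on v1: take v1 = True.
Set v2 = True and propagate.
  then v7 is forced to False.
  then v6 is forced to True.
Set v3 = False and propagate.
  then v4 is forced to True.
  then v5 is forced to False.
  then v9 is forced to True.
  then v8 is forced to True.
  then v10 is forced to False.
Every clause has at least one true literal under this assignment.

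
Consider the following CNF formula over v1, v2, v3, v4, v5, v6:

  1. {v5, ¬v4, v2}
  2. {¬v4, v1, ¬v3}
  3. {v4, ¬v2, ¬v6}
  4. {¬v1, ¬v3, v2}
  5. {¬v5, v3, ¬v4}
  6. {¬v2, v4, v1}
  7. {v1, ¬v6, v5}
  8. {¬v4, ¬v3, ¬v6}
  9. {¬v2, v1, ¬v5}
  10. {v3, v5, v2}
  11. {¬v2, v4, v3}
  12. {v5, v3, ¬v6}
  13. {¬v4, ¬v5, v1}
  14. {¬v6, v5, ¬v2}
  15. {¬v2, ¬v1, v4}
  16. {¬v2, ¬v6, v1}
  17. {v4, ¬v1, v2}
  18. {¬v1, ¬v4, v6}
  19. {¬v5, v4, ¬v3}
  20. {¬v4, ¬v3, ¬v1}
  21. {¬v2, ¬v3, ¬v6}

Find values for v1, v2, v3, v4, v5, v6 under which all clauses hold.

Try v1 = False.
The remaining clauses are satisfied by v2 = False, v3 = False, v4 = False, v5 = True, v6 = True.
Every clause has at least one true literal under this assignment.

v1=0, v2=0, v3=0, v4=0, v5=1, v6=1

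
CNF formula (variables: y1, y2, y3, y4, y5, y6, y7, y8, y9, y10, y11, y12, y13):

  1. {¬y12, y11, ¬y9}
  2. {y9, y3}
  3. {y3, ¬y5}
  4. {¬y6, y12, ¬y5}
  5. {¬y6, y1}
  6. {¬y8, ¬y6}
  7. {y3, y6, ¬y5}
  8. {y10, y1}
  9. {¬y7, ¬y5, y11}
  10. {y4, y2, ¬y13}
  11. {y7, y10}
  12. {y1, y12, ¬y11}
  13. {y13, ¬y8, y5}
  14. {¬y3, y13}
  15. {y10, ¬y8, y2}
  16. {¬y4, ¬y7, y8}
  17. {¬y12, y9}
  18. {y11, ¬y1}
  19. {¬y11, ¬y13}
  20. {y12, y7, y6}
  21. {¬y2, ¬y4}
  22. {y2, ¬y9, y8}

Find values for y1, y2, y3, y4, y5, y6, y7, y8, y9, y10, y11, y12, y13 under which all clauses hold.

Try y1 = True.
  then y11 is forced to True.
  then y13 is forced to False.
  then y3 is forced to False.
  then y9 is forced to True.
  then y5 is forced to False.
  then y8 is forced to False.
  then y2 is forced to True.
  then y4 is forced to False.
Set y6 = False and propagate.
Branch on y7: take y7 = True.
y10, y12 are now unconstrained; take y10 = False, y12 = False.
Check each clause:
  1. {y11, ¬y12, ¬y9} — y11 is true.
  2. {y9, y3} — y9 is true.
  3. {y3, ¬y5} — ¬y5 is true.
  4. {¬y5, ¬y6, y12} — ¬y6 is true.
  5. {¬y6, y1} — y1 is true.
  6. {¬y8, ¬y6} — ¬y8 is true.
  7. {¬y5, y6, y3} — ¬y5 is true.
  8. {y10, y1} — y1 is true.
  9. {¬y7, ¬y5, y11} — y11 is true.
  10. {¬y13, y4, y2} — y2 is true.
  11. {y10, y7} — y7 is true.
  12. {¬y11, y1, y12} — y1 is true.
  13. {y13, ¬y8, y5} — ¬y8 is true.
  14. {y13, ¬y3} — ¬y3 is true.
  15. {y10, ¬y8, y2} — ¬y8 is true.
  16. {¬y4, y8, ¬y7} — ¬y4 is true.
  17. {¬y12, y9} — y9 is true.
  18. {y11, ¬y1} — y11 is true.
  19. {¬y11, ¬y13} — ¬y13 is true.
  20. {y6, y7, y12} — y7 is true.
  21. {¬y2, ¬y4} — ¬y4 is true.
  22. {¬y9, y2, y8} — y2 is true.

y1=True, y2=True, y3=False, y4=False, y5=False, y6=False, y7=True, y8=False, y9=True, y10=False, y11=True, y12=False, y13=False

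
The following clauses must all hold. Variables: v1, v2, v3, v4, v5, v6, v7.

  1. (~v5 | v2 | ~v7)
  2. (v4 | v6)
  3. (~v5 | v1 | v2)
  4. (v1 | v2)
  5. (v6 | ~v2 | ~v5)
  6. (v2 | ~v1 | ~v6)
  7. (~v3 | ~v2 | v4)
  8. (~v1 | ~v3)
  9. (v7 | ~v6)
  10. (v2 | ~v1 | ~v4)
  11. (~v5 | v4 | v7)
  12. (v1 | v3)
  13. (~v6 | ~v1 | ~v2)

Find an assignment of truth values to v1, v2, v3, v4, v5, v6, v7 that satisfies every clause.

Pure literal: v5 appears only negated; assign v5 = False.
Set v1 = False and propagate.
  then v2 is forced to True.
  then v3 is forced to True.
  then v4 is forced to True.
Branch on v6: take v6 = False.
v7 is now unconstrained; take v7 = False.
Check each clause:
  1. (v2 | ~v5 | ~v7) — ~v7 is true.
  2. (v4 | v6) — v4 is true.
  3. (v1 | ~v5 | v2) — v2 is true.
  4. (v1 | v2) — v2 is true.
  5. (v6 | ~v2 | ~v5) — ~v5 is true.
  6. (v2 | ~v6 | ~v1) — ~v6 is true.
  7. (~v2 | ~v3 | v4) — v4 is true.
  8. (~v1 | ~v3) — ~v1 is true.
  9. (v7 | ~v6) — ~v6 is true.
  10. (v2 | ~v1 | ~v4) — v2 is true.
  11. (v7 | v4 | ~v5) — ~v5 is true.
  12. (v3 | v1) — v3 is true.
  13. (~v2 | ~v6 | ~v1) — ~v6 is true.

v1 = False, v2 = True, v3 = True, v4 = True, v5 = False, v6 = False, v7 = False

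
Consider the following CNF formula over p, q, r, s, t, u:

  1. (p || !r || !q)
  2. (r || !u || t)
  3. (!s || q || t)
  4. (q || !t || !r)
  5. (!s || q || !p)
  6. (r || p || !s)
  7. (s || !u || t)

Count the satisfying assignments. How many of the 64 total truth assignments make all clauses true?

24

Split on q, then r.
  q=1, r=1: 7 of the 16 assignments to (p,s,t,u) work.
  q=1, r=0: 9 of the 16 assignments to (p,s,t,u) work.
  q=0, r=1: remaining (p,s,t,u) ∈ {(0,0,0,0); (1,0,0,0)} — 2.
  q=0, r=0: p free; 3 ways for (s,t,u) × 2^1 = 6.
Total: 7 + 9 + 2 + 6 = 24.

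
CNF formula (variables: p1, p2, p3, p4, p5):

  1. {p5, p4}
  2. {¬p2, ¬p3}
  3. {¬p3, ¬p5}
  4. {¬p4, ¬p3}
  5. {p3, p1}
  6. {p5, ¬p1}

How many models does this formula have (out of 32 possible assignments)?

4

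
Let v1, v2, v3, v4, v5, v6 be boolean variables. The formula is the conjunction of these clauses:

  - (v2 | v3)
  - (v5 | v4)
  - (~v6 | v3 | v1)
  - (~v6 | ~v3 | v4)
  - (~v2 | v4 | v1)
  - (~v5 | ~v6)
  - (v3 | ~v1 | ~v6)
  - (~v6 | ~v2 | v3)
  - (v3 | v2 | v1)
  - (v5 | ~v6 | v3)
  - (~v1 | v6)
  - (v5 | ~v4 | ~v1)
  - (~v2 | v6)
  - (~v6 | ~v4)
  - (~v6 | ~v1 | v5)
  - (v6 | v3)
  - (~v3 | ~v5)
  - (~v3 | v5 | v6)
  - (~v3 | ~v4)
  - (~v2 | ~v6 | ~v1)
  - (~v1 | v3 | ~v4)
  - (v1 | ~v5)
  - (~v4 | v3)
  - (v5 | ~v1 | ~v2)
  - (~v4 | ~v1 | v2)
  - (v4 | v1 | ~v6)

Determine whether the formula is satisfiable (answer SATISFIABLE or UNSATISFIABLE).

v6 = True:
  propagation gives v5=False, v4=True; an empty clause results — contradiction.
v6 = False:
  propagation gives v1=False, v2=False, v3=True, v5=False; an empty clause results — contradiction.
Every branch closes, so no satisfying assignment exists.

UNSATISFIABLE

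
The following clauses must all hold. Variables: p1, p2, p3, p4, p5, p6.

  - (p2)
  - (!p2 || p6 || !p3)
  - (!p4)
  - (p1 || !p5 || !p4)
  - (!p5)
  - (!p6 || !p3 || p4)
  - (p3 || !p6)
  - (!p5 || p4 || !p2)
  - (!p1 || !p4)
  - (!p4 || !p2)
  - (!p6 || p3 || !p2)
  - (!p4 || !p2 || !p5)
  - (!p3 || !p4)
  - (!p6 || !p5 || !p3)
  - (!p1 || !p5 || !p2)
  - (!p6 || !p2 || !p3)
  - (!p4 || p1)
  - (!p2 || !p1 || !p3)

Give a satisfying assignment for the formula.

p1=True, p2=True, p3=False, p4=False, p5=False, p6=False

(p2) is a unit clause, so p2 = True.
Unit propagation: (!p4) forces p4 = False.
The clause (!p5) is unit: p5 must be False.
Try p1 = True.
  then p3 is forced to False.
  then p6 is forced to False.
Every clause has at least one true literal under this assignment.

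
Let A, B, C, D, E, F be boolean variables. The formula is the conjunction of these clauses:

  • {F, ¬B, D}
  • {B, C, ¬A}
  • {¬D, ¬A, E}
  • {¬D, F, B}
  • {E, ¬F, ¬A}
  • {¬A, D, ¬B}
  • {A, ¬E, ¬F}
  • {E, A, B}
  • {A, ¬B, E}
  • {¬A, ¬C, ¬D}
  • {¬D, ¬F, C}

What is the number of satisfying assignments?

8

Split on A, then B.
  A=1, B=1: remaining (C,D,E,F) ∈ {(0,1,1,0)} — 1.
  A=1, B=0: remaining (C,D,E,F) ∈ {(1,0,0,0); (1,0,1,0); (1,0,1,1)} — 3.
  A=0, B=1: remaining (C,D,E,F) ∈ {(0,1,1,0); (1,1,1,0)} — 2.
  A=0, B=0: remaining (C,D,E,F) ∈ {(0,0,1,0); (1,0,1,0)} — 2.
Total: 1 + 3 + 2 + 2 = 8.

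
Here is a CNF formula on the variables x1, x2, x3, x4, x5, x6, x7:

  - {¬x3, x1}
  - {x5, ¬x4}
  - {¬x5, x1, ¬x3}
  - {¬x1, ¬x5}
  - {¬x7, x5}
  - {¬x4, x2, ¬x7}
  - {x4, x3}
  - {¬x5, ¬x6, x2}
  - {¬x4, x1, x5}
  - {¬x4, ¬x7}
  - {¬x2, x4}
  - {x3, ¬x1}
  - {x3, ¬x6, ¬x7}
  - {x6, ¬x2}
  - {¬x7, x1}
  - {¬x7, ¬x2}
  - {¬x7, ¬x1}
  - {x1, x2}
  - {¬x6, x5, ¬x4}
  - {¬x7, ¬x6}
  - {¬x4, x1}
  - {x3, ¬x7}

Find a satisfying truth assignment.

x1=True, x2=False, x3=True, x4=False, x5=False, x6=False, x7=False

Pure literal: x7 appears only negated; assign x7 = False.
Set x1 = True and propagate.
  then x5 is forced to False.
  then x4 is forced to False.
  then x3 is forced to True.
  then x2 is forced to False.
x6 is now unconstrained; take x6 = False.
Every clause has at least one true literal under this assignment.
Check each clause:
  1. {¬x3, x1} — x1 is true.
  2. {¬x4, x5} — ¬x4 is true.
  3. {¬x3, x1, ¬x5} — x1 is true.
  4. {¬x1, ¬x5} — ¬x5 is true.
  5. {¬x7, x5} — ¬x7 is true.
  6. {x2, ¬x7, ¬x4} — ¬x7 is true.
  7. {x3, x4} — x3 is true.
  8. {¬x5, x2, ¬x6} — ¬x6 is true.
  9. {¬x4, x5, x1} — x1 is true.
  10. {¬x7, ¬x4} — ¬x7 is true.
  11. {x4, ¬x2} — ¬x2 is true.
  12. {¬x1, x3} — x3 is true.
  13. {x3, ¬x7, ¬x6} — ¬x7 is true.
  14. {x6, ¬x2} — ¬x2 is true.
  15. {¬x7, x1} — ¬x7 is true.
  16. {¬x2, ¬x7} — ¬x7 is true.
  17. {¬x7, ¬x1} — ¬x7 is true.
  18. {x2, x1} — x1 is true.
  19. {¬x6, ¬x4, x5} — ¬x6 is true.
  20. {¬x6, ¬x7} — ¬x7 is true.
  21. {¬x4, x1} — x1 is true.
  22. {¬x7, x3} — ¬x7 is true.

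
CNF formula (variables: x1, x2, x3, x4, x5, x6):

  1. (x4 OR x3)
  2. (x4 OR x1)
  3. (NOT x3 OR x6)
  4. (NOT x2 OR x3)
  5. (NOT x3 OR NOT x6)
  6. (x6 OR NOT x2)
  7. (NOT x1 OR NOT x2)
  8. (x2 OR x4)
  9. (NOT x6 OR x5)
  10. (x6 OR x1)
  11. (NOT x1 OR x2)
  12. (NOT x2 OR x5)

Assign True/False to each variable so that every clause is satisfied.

x1=0, x2=0, x3=0, x4=1, x5=1, x6=1

Pure literal: x4 appears only positively; assign x4 = True.
x5 occurs only positively in the remaining clauses — set x5 = True.
Set x1 = False and propagate.
  then x6 is forced to True.
  then x3 is forced to False.
  then x2 is forced to False.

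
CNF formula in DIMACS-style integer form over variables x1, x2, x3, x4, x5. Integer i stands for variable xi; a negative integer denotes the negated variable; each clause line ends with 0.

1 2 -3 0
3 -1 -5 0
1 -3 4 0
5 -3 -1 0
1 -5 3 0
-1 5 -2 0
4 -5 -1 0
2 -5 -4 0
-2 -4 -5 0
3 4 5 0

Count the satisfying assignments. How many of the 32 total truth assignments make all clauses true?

4

Satisfying assignments:
  x1=0 x2=0 x3=0 x4=1 x5=0
  x1=0 x2=1 x3=0 x4=1 x5=0
  x1=0 x2=1 x3=1 x4=1 x5=0
  x1=1 x2=0 x3=0 x4=1 x5=0
That's 4 in total.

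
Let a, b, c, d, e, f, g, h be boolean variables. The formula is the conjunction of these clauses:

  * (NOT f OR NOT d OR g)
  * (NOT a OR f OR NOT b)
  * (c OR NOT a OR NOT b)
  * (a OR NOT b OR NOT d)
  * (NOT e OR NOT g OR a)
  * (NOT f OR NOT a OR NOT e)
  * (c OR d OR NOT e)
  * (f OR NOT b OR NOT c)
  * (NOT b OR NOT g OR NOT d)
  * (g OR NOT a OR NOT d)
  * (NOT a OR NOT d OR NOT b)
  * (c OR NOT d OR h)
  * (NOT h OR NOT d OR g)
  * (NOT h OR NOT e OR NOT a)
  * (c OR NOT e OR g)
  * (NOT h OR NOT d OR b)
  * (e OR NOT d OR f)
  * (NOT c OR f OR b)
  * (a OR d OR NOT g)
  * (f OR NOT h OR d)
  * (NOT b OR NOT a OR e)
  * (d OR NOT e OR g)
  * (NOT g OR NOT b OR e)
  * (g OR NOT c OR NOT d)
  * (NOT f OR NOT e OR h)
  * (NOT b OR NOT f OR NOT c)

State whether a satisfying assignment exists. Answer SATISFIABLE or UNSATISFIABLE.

Branch on a: take a = False.
Branch on b: take b = False.
For the remaining variables, c = False, d = False, e = False, f = False, g = False, h = False works.
So a=F, b=F, c=F, d=F, e=F, f=F, g=F, h=F is a satisfying assignment.

SATISFIABLE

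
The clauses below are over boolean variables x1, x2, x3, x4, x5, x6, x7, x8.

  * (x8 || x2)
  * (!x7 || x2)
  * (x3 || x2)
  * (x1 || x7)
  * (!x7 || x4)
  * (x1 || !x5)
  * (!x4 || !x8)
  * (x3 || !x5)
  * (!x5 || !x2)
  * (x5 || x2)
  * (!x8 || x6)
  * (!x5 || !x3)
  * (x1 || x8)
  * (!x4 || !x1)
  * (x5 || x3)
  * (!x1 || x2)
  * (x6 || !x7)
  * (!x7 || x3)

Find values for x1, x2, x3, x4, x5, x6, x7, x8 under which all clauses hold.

x1 = 1, x2 = 1, x3 = 1, x4 = 0, x5 = 0, x6 = 0, x7 = 0, x8 = 0

Check each clause:
  1. (x2 || x8) — x2 is true.
  2. (!x7 || x2) — !x7 is true.
  3. (x3 || x2) — x2 is true.
  4. (x1 || x7) — x1 is true.
  5. (x4 || !x7) — !x7 is true.
  6. (x1 || !x5) — x1 is true.
  7. (!x4 || !x8) — !x8 is true.
  8. (x3 || !x5) — x3 is true.
  9. (!x2 || !x5) — !x5 is true.
  10. (x2 || x5) — x2 is true.
  11. (!x8 || x6) — !x8 is true.
  12. (!x3 || !x5) — !x5 is true.
  13. (x8 || x1) — x1 is true.
  14. (!x4 || !x1) — !x4 is true.
  15. (x3 || x5) — x3 is true.
  16. (!x1 || x2) — x2 is true.
  17. (!x7 || x6) — !x7 is true.
  18. (!x7 || x3) — !x7 is true.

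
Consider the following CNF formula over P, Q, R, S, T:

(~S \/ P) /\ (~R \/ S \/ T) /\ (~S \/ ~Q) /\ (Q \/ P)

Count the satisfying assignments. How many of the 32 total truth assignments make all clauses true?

13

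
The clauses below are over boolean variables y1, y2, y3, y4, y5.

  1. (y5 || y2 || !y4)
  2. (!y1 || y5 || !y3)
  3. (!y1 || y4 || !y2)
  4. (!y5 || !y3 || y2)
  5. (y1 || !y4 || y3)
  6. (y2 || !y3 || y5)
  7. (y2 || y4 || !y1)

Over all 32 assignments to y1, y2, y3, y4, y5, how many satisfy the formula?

12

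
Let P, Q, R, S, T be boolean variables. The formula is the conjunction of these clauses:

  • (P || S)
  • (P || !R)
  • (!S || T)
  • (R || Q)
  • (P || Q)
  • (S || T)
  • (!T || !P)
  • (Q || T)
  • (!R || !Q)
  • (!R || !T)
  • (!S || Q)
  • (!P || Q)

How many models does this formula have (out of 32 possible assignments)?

1

Satisfying assignments:
  P=0 Q=1 R=0 S=1 T=1
Count: 1.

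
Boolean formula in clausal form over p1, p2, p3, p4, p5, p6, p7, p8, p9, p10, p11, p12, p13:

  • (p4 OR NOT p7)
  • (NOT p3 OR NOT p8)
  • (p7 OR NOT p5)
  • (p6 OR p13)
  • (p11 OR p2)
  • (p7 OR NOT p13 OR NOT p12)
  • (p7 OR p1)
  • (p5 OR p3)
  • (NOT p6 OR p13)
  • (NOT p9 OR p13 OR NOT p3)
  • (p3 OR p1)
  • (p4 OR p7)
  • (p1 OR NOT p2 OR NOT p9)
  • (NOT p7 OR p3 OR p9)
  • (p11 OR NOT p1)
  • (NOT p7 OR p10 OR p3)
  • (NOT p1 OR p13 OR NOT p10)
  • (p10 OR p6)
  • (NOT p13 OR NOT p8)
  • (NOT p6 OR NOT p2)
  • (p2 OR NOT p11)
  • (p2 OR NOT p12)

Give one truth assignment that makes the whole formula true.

p4 occurs only positively in the remaining clauses — set p4 = True.
Pure literal: p8 appears only negated; assign p8 = False.
Try p1 = True.
  then p11 is forced to True.
  then p2 is forced to True.
  then p6 is forced to False.
  then p13 is forced to True.
  then p10 is forced to True.
Try p3 = False.
  then p5 is forced to True.
  then p7 is forced to True.
  then p9 is forced to True.
p12 is now unconstrained; take p12 = False.
Every clause has at least one true literal under this assignment.

p1=True, p2=True, p3=False, p4=True, p5=True, p6=False, p7=True, p8=False, p9=True, p10=True, p11=True, p12=False, p13=True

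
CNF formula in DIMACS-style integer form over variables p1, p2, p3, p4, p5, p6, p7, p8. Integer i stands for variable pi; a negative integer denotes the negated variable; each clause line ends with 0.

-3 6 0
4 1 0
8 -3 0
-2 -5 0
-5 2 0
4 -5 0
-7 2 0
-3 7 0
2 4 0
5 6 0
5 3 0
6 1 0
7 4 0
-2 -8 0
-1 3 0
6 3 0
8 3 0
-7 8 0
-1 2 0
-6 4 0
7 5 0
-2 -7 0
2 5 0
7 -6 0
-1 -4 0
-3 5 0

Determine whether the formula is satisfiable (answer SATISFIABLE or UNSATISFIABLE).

UNSATISFIABLE

p2 = True:
  propagation gives p5=False, p6=True, p3=True; an empty clause results — contradiction.
p2 = False:
  propagation gives p5=False; an empty clause results — contradiction.
Every branch closes, so no satisfying assignment exists.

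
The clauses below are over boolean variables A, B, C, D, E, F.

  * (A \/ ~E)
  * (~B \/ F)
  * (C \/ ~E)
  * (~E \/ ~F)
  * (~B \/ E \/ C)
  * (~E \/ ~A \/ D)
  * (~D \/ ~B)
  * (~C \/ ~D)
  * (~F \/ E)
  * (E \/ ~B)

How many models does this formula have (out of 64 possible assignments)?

6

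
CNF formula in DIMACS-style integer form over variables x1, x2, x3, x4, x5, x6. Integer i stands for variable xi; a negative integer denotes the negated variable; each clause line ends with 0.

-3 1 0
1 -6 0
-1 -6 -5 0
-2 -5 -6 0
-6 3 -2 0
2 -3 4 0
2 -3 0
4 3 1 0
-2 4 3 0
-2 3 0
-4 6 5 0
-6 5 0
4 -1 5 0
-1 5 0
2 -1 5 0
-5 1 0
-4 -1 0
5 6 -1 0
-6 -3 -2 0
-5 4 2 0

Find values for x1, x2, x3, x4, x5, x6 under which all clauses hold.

Try x1 = True.
  then x5 is forced to True.
  then x6 is forced to False.
  then x4 is forced to False.
  then x2 is forced to True.
  then x3 is forced to True.

x1=1, x2=1, x3=1, x4=0, x5=1, x6=0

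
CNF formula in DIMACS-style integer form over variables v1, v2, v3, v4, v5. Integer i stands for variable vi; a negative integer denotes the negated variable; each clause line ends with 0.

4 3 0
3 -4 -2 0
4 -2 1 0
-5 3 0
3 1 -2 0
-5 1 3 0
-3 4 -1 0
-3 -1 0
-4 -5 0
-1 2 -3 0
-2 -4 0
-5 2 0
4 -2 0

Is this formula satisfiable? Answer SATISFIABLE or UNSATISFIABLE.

SATISFIABLE

Pure literal: v5 appears only negated; assign v5 = False.
Set v1 = False and propagate.
Try v2 = False.
The remaining clauses are satisfied by v3 = False, v4 = True.
So v1=F, v2=F, v3=F, v4=T, v5=F is a satisfying assignment.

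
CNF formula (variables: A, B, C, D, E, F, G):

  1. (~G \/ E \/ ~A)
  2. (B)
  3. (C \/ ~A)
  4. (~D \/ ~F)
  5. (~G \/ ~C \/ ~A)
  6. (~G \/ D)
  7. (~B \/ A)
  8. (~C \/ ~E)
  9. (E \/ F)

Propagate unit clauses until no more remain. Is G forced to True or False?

False

Unit clause (B) sets B = True.
In (~B \/ A), ~B is now false; A must hold, so A = True.
From (~A \/ C) and A = True: C = True.
(~A \/ ~C \/ ~G) with C = True, A = True leaves only ~G, so G = False.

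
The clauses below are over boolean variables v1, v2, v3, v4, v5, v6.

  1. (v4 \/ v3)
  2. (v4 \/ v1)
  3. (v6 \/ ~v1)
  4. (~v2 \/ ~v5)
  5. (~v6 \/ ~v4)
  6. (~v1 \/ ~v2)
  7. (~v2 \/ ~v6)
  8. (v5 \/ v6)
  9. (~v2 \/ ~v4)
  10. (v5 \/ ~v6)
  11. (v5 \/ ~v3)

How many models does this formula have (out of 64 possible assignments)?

3

The models are:
  v1=0 v2=0 v3=0 v4=1 v5=1 v6=0
  v1=0 v2=0 v3=1 v4=1 v5=1 v6=0
  v1=1 v2=0 v3=1 v4=0 v5=1 v6=1
That's 3 in total.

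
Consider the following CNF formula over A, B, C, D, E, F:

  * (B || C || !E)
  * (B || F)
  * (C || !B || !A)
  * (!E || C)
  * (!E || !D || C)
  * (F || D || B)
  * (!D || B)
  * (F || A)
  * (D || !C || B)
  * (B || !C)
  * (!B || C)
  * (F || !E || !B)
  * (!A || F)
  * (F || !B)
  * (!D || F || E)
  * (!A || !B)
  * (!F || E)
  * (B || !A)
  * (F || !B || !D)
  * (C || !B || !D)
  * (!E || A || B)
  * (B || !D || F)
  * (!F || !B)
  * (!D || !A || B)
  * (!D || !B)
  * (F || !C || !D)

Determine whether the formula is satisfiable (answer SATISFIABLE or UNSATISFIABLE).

UNSATISFIABLE

B = True:
  propagation gives C=True, F=True; an empty clause results — contradiction.
B = False:
  propagation gives F=True, D=False, C=False, E=False; an empty clause results — contradiction.
Every branch closes, so no satisfying assignment exists.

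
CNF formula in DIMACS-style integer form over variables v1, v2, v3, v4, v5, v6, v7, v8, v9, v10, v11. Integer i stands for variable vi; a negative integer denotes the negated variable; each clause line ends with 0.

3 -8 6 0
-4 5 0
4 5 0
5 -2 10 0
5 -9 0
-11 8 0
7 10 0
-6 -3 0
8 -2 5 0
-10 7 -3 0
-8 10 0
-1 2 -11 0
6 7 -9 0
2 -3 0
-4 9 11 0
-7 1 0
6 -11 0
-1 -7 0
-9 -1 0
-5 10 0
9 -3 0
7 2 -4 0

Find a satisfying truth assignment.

v1=True, v2=False, v3=False, v4=False, v5=True, v6=False, v7=False, v8=False, v9=False, v10=True, v11=False

Branch on v1: take v1 = True.
  then v7 is forced to False.
  then v10 is forced to True.
  then v3 is forced to False.
  then v9 is forced to False.
Branch on v2: take v2 = False.
  then v11 is forced to False.
  then v4 is forced to False.
  then v5 is forced to True.
Set v6 = False and propagate.
  then v8 is forced to False.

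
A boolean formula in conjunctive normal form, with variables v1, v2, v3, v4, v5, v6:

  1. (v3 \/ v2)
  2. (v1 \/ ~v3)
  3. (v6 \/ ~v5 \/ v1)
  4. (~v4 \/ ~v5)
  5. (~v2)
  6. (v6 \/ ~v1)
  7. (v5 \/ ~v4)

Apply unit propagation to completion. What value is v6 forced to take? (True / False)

True

Unit clause (~v2) sets v2 = False.
From (v2 \/ v3) and v2 = False: v3 = True.
From (~v3 \/ v1) and v3 = True: v1 = True.
(~v1 \/ v6): since v1 = True, the clause reduces to (v6). v6 = True.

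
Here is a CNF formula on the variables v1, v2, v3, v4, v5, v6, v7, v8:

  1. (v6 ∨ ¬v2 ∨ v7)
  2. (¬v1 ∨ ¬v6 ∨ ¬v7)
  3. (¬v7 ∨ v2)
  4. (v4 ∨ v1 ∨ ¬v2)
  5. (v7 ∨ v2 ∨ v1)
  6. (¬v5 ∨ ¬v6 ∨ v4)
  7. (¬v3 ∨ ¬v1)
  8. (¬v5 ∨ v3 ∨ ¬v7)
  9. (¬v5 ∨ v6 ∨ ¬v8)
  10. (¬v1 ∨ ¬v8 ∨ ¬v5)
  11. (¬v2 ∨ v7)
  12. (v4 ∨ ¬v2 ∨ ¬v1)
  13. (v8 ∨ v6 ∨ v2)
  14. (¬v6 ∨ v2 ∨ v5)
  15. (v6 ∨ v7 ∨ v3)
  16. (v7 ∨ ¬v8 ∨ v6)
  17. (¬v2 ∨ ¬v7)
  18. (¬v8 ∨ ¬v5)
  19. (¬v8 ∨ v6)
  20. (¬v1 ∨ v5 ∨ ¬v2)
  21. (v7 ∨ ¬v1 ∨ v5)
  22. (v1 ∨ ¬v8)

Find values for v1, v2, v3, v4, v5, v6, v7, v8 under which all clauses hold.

Pure literal: v4 appears only positively; assign v4 = True.
Set v1 = True and propagate.
  then v3 is forced to False.
Set v2 = False and propagate.
  then v7 is forced to False.
  then v6 is forced to True.
  then v5 is forced to True.
  then v8 is forced to False.
Check each clause:
  1. (v7 ∨ ¬v2 ∨ v6) — v6 is true.
  2. (¬v6 ∨ ¬v1 ∨ ¬v7) — ¬v7 is true.
  3. (v2 ∨ ¬v7) — ¬v7 is true.
  4. (¬v2 ∨ v4 ∨ v1) — v1 is true.
  5. (v1 ∨ v7 ∨ v2) — v1 is true.
  6. (¬v6 ∨ ¬v5 ∨ v4) — v4 is true.
  7. (¬v3 ∨ ¬v1) — ¬v3 is true.
  8. (¬v7 ∨ v3 ∨ ¬v5) — ¬v7 is true.
  9. (¬v5 ∨ ¬v8 ∨ v6) — ¬v8 is true.
  10. (¬v1 ∨ ¬v8 ∨ ¬v5) — ¬v8 is true.
  11. (¬v2 ∨ v7) — ¬v2 is true.
  12. (¬v2 ∨ ¬v1 ∨ v4) — v4 is true.
  13. (v6 ∨ v2 ∨ v8) — v6 is true.
  14. (v5 ∨ ¬v6 ∨ v2) — v5 is true.
  15. (v3 ∨ v6 ∨ v7) — v6 is true.
  16. (¬v8 ∨ v6 ∨ v7) — ¬v8 is true.
  17. (¬v7 ∨ ¬v2) — ¬v7 is true.
  18. (¬v8 ∨ ¬v5) — ¬v8 is true.
  19. (¬v8 ∨ v6) — ¬v8 is true.
  20. (v5 ∨ ¬v2 ∨ ¬v1) — v5 is true.
  21. (v7 ∨ ¬v1 ∨ v5) — v5 is true.
  22. (¬v8 ∨ v1) — ¬v8 is true.

v1=1, v2=0, v3=0, v4=1, v5=1, v6=1, v7=0, v8=0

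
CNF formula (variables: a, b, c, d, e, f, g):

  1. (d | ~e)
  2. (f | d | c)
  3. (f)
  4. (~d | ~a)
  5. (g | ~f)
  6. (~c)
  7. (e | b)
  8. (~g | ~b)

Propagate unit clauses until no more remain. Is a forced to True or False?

(f) stands alone — f = True.
In (g | ~f), ~f is now false; g must hold, so g = True.
Unit clause (~c) sets c = False.
From (~b | ~g) and g = True: b = False.
(e | b) with b = False leaves only e, so e = True.
In (~e | d), ~e is now false; d must hold, so d = True.
(~d | ~a): since d = True, the clause reduces to (~a). a = False.

False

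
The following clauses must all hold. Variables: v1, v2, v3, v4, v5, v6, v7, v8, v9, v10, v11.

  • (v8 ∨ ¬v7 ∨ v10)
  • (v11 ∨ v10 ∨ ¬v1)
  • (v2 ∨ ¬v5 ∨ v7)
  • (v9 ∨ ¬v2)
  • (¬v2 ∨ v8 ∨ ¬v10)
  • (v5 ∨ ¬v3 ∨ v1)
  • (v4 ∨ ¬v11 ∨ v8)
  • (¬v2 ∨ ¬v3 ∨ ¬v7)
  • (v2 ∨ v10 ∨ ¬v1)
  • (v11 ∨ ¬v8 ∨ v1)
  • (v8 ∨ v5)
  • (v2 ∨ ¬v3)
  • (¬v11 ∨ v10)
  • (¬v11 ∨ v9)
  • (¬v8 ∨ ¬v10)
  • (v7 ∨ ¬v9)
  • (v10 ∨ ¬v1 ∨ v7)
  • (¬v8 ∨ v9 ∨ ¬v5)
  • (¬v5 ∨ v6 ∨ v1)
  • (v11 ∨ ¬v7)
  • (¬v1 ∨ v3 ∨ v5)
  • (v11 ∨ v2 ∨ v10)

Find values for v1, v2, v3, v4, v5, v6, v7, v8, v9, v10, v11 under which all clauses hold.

v1 = True, v2 = False, v3 = False, v4 = True, v5 = True, v6 = False, v7 = True, v8 = False, v9 = True, v10 = True, v11 = True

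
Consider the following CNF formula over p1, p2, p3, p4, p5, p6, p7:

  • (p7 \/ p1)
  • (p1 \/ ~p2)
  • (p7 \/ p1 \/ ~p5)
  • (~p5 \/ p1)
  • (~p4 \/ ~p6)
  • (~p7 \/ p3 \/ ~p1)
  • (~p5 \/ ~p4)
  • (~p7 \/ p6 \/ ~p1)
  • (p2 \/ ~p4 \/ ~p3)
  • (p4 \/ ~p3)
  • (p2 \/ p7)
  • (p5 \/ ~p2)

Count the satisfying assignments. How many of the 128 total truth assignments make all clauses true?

5

The models are:
  p1=F p2=F p3=F p4=F p5=F p6=F p7=T
  p1=F p2=F p3=F p4=F p5=F p6=T p7=T
  p1=F p2=F p3=F p4=T p5=F p6=F p7=T
  p1=T p2=T p3=F p4=F p5=T p6=F p7=F
  p1=T p2=T p3=F p4=F p5=T p6=T p7=F
That's 5 in total.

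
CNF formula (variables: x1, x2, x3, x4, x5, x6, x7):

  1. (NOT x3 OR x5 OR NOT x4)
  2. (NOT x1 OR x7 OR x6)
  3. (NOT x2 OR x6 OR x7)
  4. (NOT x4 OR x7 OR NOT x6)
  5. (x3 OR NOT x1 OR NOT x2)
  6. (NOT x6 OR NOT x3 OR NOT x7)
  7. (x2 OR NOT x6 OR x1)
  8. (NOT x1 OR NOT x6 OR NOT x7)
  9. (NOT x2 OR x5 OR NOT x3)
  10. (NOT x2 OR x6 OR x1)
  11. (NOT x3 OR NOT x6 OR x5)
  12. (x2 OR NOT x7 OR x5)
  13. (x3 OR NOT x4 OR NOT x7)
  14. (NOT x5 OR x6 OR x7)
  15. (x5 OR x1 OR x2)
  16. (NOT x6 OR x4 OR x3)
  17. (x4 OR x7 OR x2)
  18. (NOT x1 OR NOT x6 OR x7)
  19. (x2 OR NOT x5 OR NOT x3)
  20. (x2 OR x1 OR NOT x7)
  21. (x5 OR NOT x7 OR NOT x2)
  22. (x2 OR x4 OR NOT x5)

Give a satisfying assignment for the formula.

x1=T, x2=T, x3=T, x4=T, x5=T, x6=F, x7=T

Check each clause:
  1. (NOT x3 OR NOT x4 OR x5) — x5 is true.
  2. (NOT x1 OR x7 OR x6) — x7 is true.
  3. (x7 OR x6 OR NOT x2) — x7 is true.
  4. (NOT x6 OR NOT x4 OR x7) — NOT x6 is true.
  5. (x3 OR NOT x1 OR NOT x2) — x3 is true.
  6. (NOT x7 OR NOT x3 OR NOT x6) — NOT x6 is true.
  7. (x1 OR NOT x6 OR x2) — x1 is true.
  8. (NOT x7 OR NOT x1 OR NOT x6) — NOT x6 is true.
  9. (NOT x2 OR NOT x3 OR x5) — x5 is true.
  10. (NOT x2 OR x6 OR x1) — x1 is true.
  11. (NOT x6 OR NOT x3 OR x5) — NOT x6 is true.
  12. (NOT x7 OR x2 OR x5) — x2 is true.
  13. (NOT x7 OR NOT x4 OR x3) — x3 is true.
  14. (NOT x5 OR x6 OR x7) — x7 is true.
  15. (x1 OR x5 OR x2) — x1 is true.
  16. (x4 OR NOT x6 OR x3) — NOT x6 is true.
  17. (x4 OR x7 OR x2) — x2 is true.
  18. (NOT x1 OR NOT x6 OR x7) — NOT x6 is true.
  19. (NOT x5 OR x2 OR NOT x3) — x2 is true.
  20. (NOT x7 OR x2 OR x1) — x2 is true.
  21. (x5 OR NOT x2 OR NOT x7) — x5 is true.
  22. (x2 OR x4 OR NOT x5) — x2 is true.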